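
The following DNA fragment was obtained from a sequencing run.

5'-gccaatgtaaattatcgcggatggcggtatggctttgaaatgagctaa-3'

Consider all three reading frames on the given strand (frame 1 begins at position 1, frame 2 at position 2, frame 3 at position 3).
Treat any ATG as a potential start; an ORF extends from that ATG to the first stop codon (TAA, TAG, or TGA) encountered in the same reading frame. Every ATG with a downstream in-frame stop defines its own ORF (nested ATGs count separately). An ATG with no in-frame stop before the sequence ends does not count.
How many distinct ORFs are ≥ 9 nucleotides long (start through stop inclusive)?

3

Frame 1: GCC AAT GTA AAT TAT CGC GGA TGG CGG TAT GGC TTT GAA ATG AGC TAA — ATG at 40, stop TAA at 46 → 9 nt.
Frame 2: CCA ATG TAA ATT ATC GCG GAT GGC GGT ATG GCT TTG AAA TGA GCT — ATG at 5, stop TAA at 8 → 6 nt; ATG at 29, stop TGA at 41 → 15 nt.
Frame 3: CAA TGT AAA TTA TCG CGG ATG GCG GTA TGG CTT TGA AAT GAG CTA — ATG at 21, stop TGA at 36 → 18 nt.
ORFs ≥ 9 nucleotides: frame 1 40–48 (9 nucleotides), frame 2 29–43 (15 nucleotides), frame 3 21–38 (18 nucleotides). Count = 3.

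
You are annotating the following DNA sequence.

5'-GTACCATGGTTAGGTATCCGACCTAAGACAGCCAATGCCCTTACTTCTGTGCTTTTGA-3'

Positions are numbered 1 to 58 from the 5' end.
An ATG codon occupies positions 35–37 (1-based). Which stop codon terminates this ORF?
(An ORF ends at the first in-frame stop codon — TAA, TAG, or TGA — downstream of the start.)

TGA

Codons from position 35: ATG (35–37), CCC (38–40), TTA (41–43), CTT (44–46), CTG (47–49), TGC (50–52), TTT (53–55), TGA (56–58).
The first in-frame stop codon is TGA.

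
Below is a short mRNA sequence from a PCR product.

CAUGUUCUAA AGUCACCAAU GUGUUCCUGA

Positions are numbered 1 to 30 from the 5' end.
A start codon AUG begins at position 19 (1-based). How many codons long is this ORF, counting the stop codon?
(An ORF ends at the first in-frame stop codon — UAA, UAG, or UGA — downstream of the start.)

4

Codons from position 19: AUG (19–21), UGU (22–24), UCC (25–27), UGA (28–30).
UGA is the first in-frame stop; that's 4 codons including the stop.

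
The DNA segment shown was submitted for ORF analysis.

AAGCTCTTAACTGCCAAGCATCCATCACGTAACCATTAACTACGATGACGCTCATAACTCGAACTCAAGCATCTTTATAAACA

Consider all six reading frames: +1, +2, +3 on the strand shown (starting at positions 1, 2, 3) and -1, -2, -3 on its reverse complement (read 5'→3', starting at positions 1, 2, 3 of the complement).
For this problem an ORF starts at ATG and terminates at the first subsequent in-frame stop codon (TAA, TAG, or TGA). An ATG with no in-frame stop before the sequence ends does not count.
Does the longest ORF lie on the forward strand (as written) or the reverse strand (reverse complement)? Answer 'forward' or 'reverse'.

Reverse complement (5'→3'): TGTTTATAAAGATGCTTGAGTTCGAGTTATGAGCGTCATCGTAGTTAATGGTTACGTGATGGATGCTTGGCAGTTAAGAGCTT
Frame +1: AAG CTC TTA ACT GCC AAG CAT CCA TCA CGT AAC CAT TAA CTA CGA TGA CGC TCA TAA CTC GAA CTC AAG CAT CTT TAT AAA — no ATG→stop ORF.
Frame +2: AGC TCT TAA CTG CCA AGC ATC CAT CAC GTA ACC ATT AAC TAC GAT GAC GCT CAT AAC TCG AAC TCA AGC ATC TTT ATA AAC — no ATG→stop ORF.
Frame +3: GCT CTT AAC TGC CAA GCA TCC ATC ACG TAA CCA TTA ACT ACG ATG ACG CTC ATA ACT CGA ACT CAA GCA TCT TTA TAA ACA — ATG at 45, stop TAA at 78 → 36 nt.
Frame -1: TGT TTA TAA AGA TGC TTG AGT TCG AGT TAT GAG CGT CAT CGT AGT TAA TGG TTA CGT GAT GGA TGC TTG GCA GTT AAG AGC — no ATG→stop ORF.
Frame -2: GTT TAT AAA GAT GCT TGA GTT CGA GTT ATG AGC GTC ATC GTA GTT AAT GGT TAC GTG ATG GAT GCT TGG CAG TTA AGA GCT — no ATG→stop ORF.
Frame -3: TTT ATA AAG ATG CTT GAG TTC GAG TTA TGA GCG TCA TCG TAG TTA ATG GTT ACG TGA TGG ATG CTT GGC AGT TAA GAG CTT — ATG at 12, stop TGA at 30 → 21 nt; ATG at 48, stop TGA at 57 → 12 nt; ATG at 63, stop TAA at 75 → 15 nt.
Forward-strand max 36 nt; reverse-strand max 21 nt. The forward strand has the longer ORF.

forward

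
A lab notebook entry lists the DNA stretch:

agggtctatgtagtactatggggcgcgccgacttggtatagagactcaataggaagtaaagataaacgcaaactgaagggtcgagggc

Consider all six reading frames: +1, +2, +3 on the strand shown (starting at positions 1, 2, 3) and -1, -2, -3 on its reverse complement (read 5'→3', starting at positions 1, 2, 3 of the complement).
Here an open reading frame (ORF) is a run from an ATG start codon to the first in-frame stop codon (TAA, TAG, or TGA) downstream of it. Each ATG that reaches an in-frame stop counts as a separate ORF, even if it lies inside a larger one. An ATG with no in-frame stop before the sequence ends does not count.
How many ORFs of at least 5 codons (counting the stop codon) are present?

1

Reverse complement (5'→3'): GCCCTCGACCCTTCAGTTTGCGTTTATCTTTACTTCCTATTGAGTCTCTATACCAAGTCGGCGCGCCCCATAGTACTACATAGACCCT
Frame +1: AGG GTC TAT GTA GTA CTA TGG GGC GCG CCG ACT TGG TAT AGA GAC TCA ATA GGA AGT AAA GAT AAA CGC AAA CTG AAG GGT CGA GGG — no ATG→stop ORF.
Frame +2: GGG TCT ATG TAG TAC TAT GGG GCG CGC CGA CTT GGT ATA GAG ACT CAA TAG GAA GTA AAG ATA AAC GCA AAC TGA AGG GTC GAG GGC — ATG at 8, stop TAG at 11 → 6 nt.
Frame +3: GGT CTA TGT AGT ACT ATG GGG CGC GCC GAC TTG GTA TAG AGA CTC AAT AGG AAG TAA AGA TAA ACG CAA ACT GAA GGG TCG AGG — ATG at 18, stop TAG at 39 → 24 nt.
Frame -1: GCC CTC GAC CCT TCA GTT TGC GTT TAT CTT TAC TTC CTA TTG AGT CTC TAT ACC AAG TCG GCG CGC CCC ATA GTA CTA CAT AGA CCC — no ATG→stop ORF.
Frame -2: CCC TCG ACC CTT CAG TTT GCG TTT ATC TTT ACT TCC TAT TGA GTC TCT ATA CCA AGT CGG CGC GCC CCA TAG TAC TAC ATA GAC CCT — no ATG→stop ORF.
Frame -3: CCT CGA CCC TTC AGT TTG CGT TTA TCT TTA CTT CCT ATT GAG TCT CTA TAC CAA GTC GGC GCG CCC CAT AGT ACT ACA TAG ACC — no ATG→stop ORF.
ORFs ≥ 5 codons: frame +3 18–41 (8 codons). Count = 1.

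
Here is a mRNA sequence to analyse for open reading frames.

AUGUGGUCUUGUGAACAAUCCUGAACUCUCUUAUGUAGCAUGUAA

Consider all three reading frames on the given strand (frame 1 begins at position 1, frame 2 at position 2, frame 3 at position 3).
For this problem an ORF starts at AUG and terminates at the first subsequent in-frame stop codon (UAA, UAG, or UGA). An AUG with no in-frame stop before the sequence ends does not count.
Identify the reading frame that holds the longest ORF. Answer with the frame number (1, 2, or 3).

Frame 1: AUG UGG UCU UGU GAA CAA UCC UGA ACU CUC UUA UGU AGC AUG UAA — AUG at 1, stop UGA at 22 → 24 nt; AUG at 40, stop UAA at 43 → 6 nt.
Frame 2: UGU GGU CUU GUG AAC AAU CCU GAA CUC UCU UAU GUA GCA UGU — no AUG→stop ORF.
Frame 3: GUG GUC UUG UGA ACA AUC CUG AAC UCU CUU AUG UAG CAU GUA — AUG at 33, stop UAG at 36 → 6 nt.
Longest ORF is 24 nt in frame 1 (positions 1–24).

1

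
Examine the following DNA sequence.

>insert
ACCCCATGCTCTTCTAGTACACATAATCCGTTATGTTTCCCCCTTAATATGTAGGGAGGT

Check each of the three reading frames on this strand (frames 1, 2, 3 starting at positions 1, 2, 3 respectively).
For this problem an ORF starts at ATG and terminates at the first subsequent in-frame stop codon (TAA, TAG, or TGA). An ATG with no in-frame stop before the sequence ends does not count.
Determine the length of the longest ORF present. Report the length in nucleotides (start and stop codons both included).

15

Frame 1: ACC CCA TGC TCT TCT AGT ACA CAT AAT CCG TTA TGT TTC CCC CTT AAT ATG TAG GGA GGT — ATG at 49, stop TAG at 52 → 6 nt.
Frame 2: CCC CAT GCT CTT CTA GTA CAC ATA ATC CGT TAT GTT TCC CCC TTA ATA TGT AGG GAG — no ATG→stop ORF.
Frame 3: CCC ATG CTC TTC TAG TAC ACA TAA TCC GTT ATG TTT CCC CCT TAA TAT GTA GGG AGG — ATG at 6, stop TAG at 15 → 12 nt; ATG at 33, stop TAA at 45 → 15 nt.
Longest: frame 3, positions 33–47, 15 nt = 5 codons = 4 aa. → 15 nucleotides.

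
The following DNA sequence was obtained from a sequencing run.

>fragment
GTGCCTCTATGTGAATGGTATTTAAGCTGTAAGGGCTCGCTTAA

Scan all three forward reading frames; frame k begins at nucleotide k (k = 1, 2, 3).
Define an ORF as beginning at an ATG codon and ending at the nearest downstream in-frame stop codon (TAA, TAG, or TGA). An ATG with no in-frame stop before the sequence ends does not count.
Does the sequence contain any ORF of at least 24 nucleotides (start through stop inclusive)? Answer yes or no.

Frame 1: GTG CCT CTA TGT GAA TGG TAT TTA AGC TGT AAG GGC TCG CTT — no ATG→stop ORF.
Frame 2: TGC CTC TAT GTG AAT GGT ATT TAA GCT GTA AGG GCT CGC TTA — no ATG→stop ORF.
Frame 3: GCC TCT ATG TGA ATG GTA TTT AAG CTG TAA GGG CTC GCT TAA — ATG at 9, stop TGA at 12 → 6 nt; ATG at 15, stop TAA at 30 → 18 nt.
Largest ORF found is 18 nucleotides < 24, so no.

no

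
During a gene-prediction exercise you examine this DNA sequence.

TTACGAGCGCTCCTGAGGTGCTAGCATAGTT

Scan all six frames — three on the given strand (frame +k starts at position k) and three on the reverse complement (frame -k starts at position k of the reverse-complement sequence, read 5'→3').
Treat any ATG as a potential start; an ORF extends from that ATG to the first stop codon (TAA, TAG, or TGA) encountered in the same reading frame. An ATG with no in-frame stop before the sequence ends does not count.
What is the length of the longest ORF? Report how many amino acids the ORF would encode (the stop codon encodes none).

8

Reverse complement (5'→3'): AACTATGCTAGCACCTCAGGAGCGCTCGTAA
Frame +1: TTA CGA GCG CTC CTG AGG TGC TAG CAT AGT — no ATG→stop ORF.
Frame +2: TAC GAG CGC TCC TGA GGT GCT AGC ATA GTT — no ATG→stop ORF.
Frame +3: ACG AGC GCT CCT GAG GTG CTA GCA TAG — no ATG→stop ORF.
Frame -1: AAC TAT GCT AGC ACC TCA GGA GCG CTC GTA — no ATG→stop ORF.
Frame -2: ACT ATG CTA GCA CCT CAG GAG CGC TCG TAA — ATG at 5, stop TAA at 29 → 27 nt.
Frame -3: CTA TGC TAG CAC CTC AGG AGC GCT CGT — no ATG→stop ORF.
Longest: frame -2, positions 5–31, 27 nt = 9 codons = 8 aa. → 8 amino acids.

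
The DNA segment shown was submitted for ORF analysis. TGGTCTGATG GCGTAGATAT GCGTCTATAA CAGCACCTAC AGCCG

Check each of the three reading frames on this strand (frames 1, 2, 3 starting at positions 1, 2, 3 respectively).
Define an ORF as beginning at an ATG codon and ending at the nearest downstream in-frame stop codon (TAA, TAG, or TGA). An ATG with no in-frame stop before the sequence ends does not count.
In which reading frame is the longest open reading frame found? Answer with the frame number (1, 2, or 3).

Frame 1: TGG TCT GAT GGC GTA GAT ATG CGT CTA TAA CAG CAC CTA CAG CCG — ATG at 19, stop TAA at 28 → 12 nt.
Frame 2: GGT CTG ATG GCG TAG ATA TGC GTC TAT AAC AGC ACC TAC AGC — ATG at 8, stop TAG at 14 → 9 nt.
Frame 3: GTC TGA TGG CGT AGA TAT GCG TCT ATA ACA GCA CCT ACA GCC — no ATG→stop ORF.
Longest ORF is 12 nt in frame 1 (positions 19–30).

1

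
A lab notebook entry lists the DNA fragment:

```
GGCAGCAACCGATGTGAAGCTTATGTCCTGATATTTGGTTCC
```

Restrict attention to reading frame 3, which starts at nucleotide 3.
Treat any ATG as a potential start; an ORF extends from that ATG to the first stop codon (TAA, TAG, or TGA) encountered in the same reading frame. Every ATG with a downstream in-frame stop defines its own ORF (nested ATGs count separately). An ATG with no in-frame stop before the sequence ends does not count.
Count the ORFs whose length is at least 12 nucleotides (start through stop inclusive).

Frame 3: CAG CAA CCG ATG TGA AGC TTA TGT CCT GAT ATT TGG TTC — ATG at 12, stop TGA at 15 → 6 nt.
No ORF reaches 12 nucleotides. Count = 0.

0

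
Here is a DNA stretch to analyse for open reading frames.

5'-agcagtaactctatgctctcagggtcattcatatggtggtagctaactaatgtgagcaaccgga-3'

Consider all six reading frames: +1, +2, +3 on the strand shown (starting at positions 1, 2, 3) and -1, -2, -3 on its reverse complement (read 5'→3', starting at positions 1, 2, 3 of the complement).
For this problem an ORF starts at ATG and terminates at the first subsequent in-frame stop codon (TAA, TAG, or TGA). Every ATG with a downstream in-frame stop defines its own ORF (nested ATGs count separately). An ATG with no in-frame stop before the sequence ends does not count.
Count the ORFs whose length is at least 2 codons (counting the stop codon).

4

Reverse complement (5'→3'): TCCGGTTGCTCACATTAGTTAGCTACCACCATATGAATGACCCTGAGAGCATAGAGTTACTGCT
Frame +1: AGC AGT AAC TCT ATG CTC TCA GGG TCA TTC ATA TGG TGG TAG CTA ACT AAT GTG AGC AAC CGG — ATG at 13, stop TAG at 40 → 30 nt.
Frame +2: GCA GTA ACT CTA TGC TCT CAG GGT CAT TCA TAT GGT GGT AGC TAA CTA ATG TGA GCA ACC GGA — ATG at 50, stop TGA at 53 → 6 nt.
Frame +3: CAG TAA CTC TAT GCT CTC AGG GTC ATT CAT ATG GTG GTA GCT AAC TAA TGT GAG CAA CCG — ATG at 33, stop TAA at 48 → 18 nt.
Frame -1: TCC GGT TGC TCA CAT TAG TTA GCT ACC ACC ATA TGA ATG ACC CTG AGA GCA TAG AGT TAC TGC — ATG at 37, stop TAG at 52 → 18 nt.
Frame -2: CCG GTT GCT CAC ATT AGT TAG CTA CCA CCA TAT GAA TGA CCC TGA GAG CAT AGA GTT ACT GCT — no ATG→stop ORF.
Frame -3: CGG TTG CTC ACA TTA GTT AGC TAC CAC CAT ATG AAT GAC CCT GAG AGC ATA GAG TTA CTG — no ATG→stop ORF.
ORFs ≥ 2 codons: frame +1 13–42 (10 codons), frame +2 50–55 (2 codons), frame +3 33–50 (6 codons), frame -1 37–54 (6 codons). Count = 4.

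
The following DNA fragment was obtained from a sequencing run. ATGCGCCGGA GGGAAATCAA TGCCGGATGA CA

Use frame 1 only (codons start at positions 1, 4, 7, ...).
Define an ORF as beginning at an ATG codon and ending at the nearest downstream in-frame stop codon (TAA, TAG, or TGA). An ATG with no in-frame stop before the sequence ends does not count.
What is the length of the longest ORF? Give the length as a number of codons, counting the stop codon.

10

Frame 1: ATG CGC CGG AGG GAA ATC AAT GCC GGA TGA — ATG at 1, stop TGA at 28 → 30 nt.
Longest: frame 1, positions 1–30, 30 nt = 10 codons = 9 aa. → 10 codons.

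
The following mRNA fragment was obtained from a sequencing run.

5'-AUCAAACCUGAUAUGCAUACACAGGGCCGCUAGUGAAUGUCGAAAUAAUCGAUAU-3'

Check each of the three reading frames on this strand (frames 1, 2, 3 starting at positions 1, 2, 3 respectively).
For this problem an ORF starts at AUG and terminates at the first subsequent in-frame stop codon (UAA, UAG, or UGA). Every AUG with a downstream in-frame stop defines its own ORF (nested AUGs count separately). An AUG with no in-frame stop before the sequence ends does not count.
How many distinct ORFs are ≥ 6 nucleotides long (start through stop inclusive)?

Frame 1: AUC AAA CCU GAU AUG CAU ACA CAG GGC CGC UAG UGA AUG UCG AAA UAA UCG AUA — AUG at 13, stop UAG at 31 → 21 nt; AUG at 37, stop UAA at 46 → 12 nt.
Frame 2: UCA AAC CUG AUA UGC AUA CAC AGG GCC GCU AGU GAA UGU CGA AAU AAU CGA UAU — no AUG→stop ORF.
Frame 3: CAA ACC UGA UAU GCA UAC ACA GGG CCG CUA GUG AAU GUC GAA AUA AUC GAU — no AUG→stop ORF.
ORFs ≥ 6 nucleotides: frame 1 13–33 (21 nucleotides), frame 1 37–48 (12 nucleotides). Count = 2.

2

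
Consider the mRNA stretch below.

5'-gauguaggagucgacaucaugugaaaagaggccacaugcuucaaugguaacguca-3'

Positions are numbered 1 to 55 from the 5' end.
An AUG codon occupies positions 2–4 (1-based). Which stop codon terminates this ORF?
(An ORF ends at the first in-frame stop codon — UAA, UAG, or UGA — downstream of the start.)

UAG

Codons from position 2: AUG (2–4), UAG (5–7).
The first in-frame stop codon is UAG.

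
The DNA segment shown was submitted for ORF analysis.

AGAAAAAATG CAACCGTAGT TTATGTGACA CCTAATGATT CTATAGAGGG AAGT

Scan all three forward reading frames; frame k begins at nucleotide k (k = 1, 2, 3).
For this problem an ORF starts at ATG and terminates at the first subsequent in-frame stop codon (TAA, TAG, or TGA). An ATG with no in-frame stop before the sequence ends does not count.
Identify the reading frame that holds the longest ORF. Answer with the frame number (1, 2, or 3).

Frame 1: AGA AAA AAT GCA ACC GTA GTT TAT GTG ACA CCT AAT GAT TCT ATA GAG GGA AGT — no ATG→stop ORF.
Frame 2: GAA AAA ATG CAA CCG TAG TTT ATG TGA CAC CTA ATG ATT CTA TAG AGG GAA — ATG at 8, stop TAG at 17 → 12 nt; ATG at 23, stop TGA at 26 → 6 nt; ATG at 35, stop TAG at 44 → 12 nt.
Frame 3: AAA AAA TGC AAC CGT AGT TTA TGT GAC ACC TAA TGA TTC TAT AGA GGG AAG — no ATG→stop ORF.
Longest ORF is 12 nt in frame 2 (positions 8–19).

2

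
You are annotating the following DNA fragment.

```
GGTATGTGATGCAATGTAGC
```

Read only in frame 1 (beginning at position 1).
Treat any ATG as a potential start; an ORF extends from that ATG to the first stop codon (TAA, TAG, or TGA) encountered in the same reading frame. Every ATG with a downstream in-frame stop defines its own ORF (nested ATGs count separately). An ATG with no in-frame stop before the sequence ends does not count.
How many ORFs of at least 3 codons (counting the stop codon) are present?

Frame 1: GGT ATG TGA TGC AAT GTA — ATG at 4, stop TGA at 7 → 6 nt.
No ORF reaches 3 codons. Count = 0.

0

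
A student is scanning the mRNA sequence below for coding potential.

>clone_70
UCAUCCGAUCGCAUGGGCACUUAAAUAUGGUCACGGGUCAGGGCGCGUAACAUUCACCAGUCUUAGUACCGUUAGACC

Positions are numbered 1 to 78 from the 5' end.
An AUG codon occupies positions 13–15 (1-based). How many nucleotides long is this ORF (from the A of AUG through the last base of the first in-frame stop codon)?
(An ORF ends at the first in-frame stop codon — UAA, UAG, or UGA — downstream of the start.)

12

Codons from position 13: AUG (13–15), GGC (16–18), ACU (19–21), UAA (22–24).
UAA is the first in-frame stop; ORF spans 13–24, 12 nucleotides.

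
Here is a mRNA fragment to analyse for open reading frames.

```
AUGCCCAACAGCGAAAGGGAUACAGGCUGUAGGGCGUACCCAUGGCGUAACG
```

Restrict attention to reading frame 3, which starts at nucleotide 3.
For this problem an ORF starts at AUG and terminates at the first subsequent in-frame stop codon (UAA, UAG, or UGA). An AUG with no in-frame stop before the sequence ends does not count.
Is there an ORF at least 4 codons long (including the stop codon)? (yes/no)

no

Frame 3: GCC CAA CAG CGA AAG GGA UAC AGG CUG UAG GGC GUA CCC AUG GCG UAA — AUG at 42, stop UAA at 48 → 9 nt.
Largest ORF found is 3 codons < 4, so no.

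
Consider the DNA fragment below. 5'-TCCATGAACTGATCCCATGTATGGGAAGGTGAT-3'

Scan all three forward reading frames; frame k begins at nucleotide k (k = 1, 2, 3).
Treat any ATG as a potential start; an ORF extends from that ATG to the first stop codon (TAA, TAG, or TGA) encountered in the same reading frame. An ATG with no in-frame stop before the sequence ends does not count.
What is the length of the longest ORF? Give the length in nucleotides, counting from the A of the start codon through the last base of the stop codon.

Frame 1: TCC ATG AAC TGA TCC CAT GTA TGG GAA GGT GAT — ATG at 4, stop TGA at 10 → 9 nt.
Frame 2: CCA TGA ACT GAT CCC ATG TAT GGG AAG GTG — no ATG→stop ORF.
Frame 3: CAT GAA CTG ATC CCA TGT ATG GGA AGG TGA — ATG at 21, stop TGA at 30 → 12 nt.
Longest: frame 3, positions 21–32, 12 nt = 4 codons = 3 aa. → 12 nucleotides.

12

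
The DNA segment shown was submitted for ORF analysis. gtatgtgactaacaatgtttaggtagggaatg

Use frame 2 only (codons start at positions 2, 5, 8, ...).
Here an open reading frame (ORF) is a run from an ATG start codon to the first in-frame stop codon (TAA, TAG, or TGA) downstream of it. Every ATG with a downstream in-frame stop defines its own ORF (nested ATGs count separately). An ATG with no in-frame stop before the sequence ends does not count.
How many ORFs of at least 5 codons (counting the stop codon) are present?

0

Frame 2: TAT GTG ACT AAC AAT GTT TAG GTA GGG AAT — no ATG→stop ORF.
No ORF reaches 5 codons. Count = 0.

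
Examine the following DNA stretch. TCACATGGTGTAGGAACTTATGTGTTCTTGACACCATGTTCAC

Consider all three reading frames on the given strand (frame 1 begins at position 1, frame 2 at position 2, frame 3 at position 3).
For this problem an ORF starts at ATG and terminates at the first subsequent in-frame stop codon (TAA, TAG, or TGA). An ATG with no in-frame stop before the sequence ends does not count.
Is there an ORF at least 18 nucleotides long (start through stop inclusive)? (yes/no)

Frame 1: TCA CAT GGT GTA GGA ACT TAT GTG TTC TTG ACA CCA TGT TCA — no ATG→stop ORF.
Frame 2: CAC ATG GTG TAG GAA CTT ATG TGT TCT TGA CAC CAT GTT CAC — ATG at 5, stop TAG at 11 → 9 nt; ATG at 20, stop TGA at 29 → 12 nt.
Frame 3: ACA TGG TGT AGG AAC TTA TGT GTT CTT GAC ACC ATG TTC — no ATG→stop ORF.
Largest ORF found is 12 nucleotides < 18, so no.

no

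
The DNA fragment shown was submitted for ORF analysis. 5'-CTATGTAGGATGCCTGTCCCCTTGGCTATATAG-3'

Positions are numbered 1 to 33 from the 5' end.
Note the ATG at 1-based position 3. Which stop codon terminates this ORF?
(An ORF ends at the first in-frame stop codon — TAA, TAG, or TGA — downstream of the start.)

TAG

Codons from position 3: ATG (3–5), TAG (6–8).
The first in-frame stop codon is TAG.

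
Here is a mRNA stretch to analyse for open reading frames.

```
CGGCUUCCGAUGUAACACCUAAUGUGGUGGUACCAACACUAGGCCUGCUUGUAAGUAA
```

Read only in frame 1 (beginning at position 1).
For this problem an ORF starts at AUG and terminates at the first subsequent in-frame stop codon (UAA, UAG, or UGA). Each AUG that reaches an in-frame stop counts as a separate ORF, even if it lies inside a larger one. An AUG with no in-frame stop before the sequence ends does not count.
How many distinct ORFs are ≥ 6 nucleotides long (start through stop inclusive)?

Frame 1: CGG CUU CCG AUG UAA CAC CUA AUG UGG UGG UAC CAA CAC UAG GCC UGC UUG UAA GUA — AUG at 10, stop UAA at 13 → 6 nt; AUG at 22, stop UAG at 40 → 21 nt.
ORFs ≥ 6 nucleotides: frame 1 10–15 (6 nucleotides), frame 1 22–42 (21 nucleotides). Count = 2.

2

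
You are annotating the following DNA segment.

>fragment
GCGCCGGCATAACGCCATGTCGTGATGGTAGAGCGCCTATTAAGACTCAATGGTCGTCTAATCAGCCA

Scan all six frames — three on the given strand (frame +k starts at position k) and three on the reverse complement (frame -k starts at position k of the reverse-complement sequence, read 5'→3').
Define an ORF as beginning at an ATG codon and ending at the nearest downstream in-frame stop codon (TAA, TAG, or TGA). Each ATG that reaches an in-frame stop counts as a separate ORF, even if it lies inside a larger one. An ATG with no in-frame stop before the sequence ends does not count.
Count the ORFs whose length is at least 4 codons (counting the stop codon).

Reverse complement (5'→3'): TGGCTGATTAGACGACCATTGAGTCTTAATAGGCGCTCTACCATCACGACATGGCGTTATGCCGGCGC
Frame +1: GCG CCG GCA TAA CGC CAT GTC GTG ATG GTA GAG CGC CTA TTA AGA CTC AAT GGT CGT CTA ATC AGC — no ATG→stop ORF.
Frame +2: CGC CGG CAT AAC GCC ATG TCG TGA TGG TAG AGC GCC TAT TAA GAC TCA ATG GTC GTC TAA TCA GCC — ATG at 17, stop TGA at 23 → 9 nt; ATG at 50, stop TAA at 59 → 12 nt.
Frame +3: GCC GGC ATA ACG CCA TGT CGT GAT GGT AGA GCG CCT ATT AAG ACT CAA TGG TCG TCT AAT CAG CCA — no ATG→stop ORF.
Frame -1: TGG CTG ATT AGA CGA CCA TTG AGT CTT AAT AGG CGC TCT ACC ATC ACG ACA TGG CGT TAT GCC GGC — no ATG→stop ORF.
Frame -2: GGC TGA TTA GAC GAC CAT TGA GTC TTA ATA GGC GCT CTA CCA TCA CGA CAT GGC GTT ATG CCG GCG — no ATG→stop ORF.
Frame -3: GCT GAT TAG ACG ACC ATT GAG TCT TAA TAG GCG CTC TAC CAT CAC GAC ATG GCG TTA TGC CGG CGC — no ATG→stop ORF.
ORFs ≥ 4 codons: frame +2 50–61 (4 codons). Count = 1.

1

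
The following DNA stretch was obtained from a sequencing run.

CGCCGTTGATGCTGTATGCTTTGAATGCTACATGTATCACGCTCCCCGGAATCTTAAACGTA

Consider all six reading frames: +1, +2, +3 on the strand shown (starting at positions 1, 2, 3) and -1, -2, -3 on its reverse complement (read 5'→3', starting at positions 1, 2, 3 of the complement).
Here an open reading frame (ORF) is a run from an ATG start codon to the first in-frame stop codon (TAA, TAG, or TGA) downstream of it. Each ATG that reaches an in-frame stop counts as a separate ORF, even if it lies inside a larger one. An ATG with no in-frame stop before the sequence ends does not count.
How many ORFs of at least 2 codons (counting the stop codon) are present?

3

Reverse complement (5'→3'): TACGTTTAAGATTCCGGGGAGCGTGATACATGTAGCATTCAAAGCATACAGCATCAACGGCG
Frame +1: CGC CGT TGA TGC TGT ATG CTT TGA ATG CTA CAT GTA TCA CGC TCC CCG GAA TCT TAA ACG — ATG at 16, stop TGA at 22 → 9 nt; ATG at 25, stop TAA at 55 → 33 nt.
Frame +2: GCC GTT GAT GCT GTA TGC TTT GAA TGC TAC ATG TAT CAC GCT CCC CGG AAT CTT AAA CGT — no ATG→stop ORF.
Frame +3: CCG TTG ATG CTG TAT GCT TTG AAT GCT ACA TGT ATC ACG CTC CCC GGA ATC TTA AAC GTA — no ATG→stop ORF.
Frame -1: TAC GTT TAA GAT TCC GGG GAG CGT GAT ACA TGT AGC ATT CAA AGC ATA CAG CAT CAA CGG — no ATG→stop ORF.
Frame -2: ACG TTT AAG ATT CCG GGG AGC GTG ATA CAT GTA GCA TTC AAA GCA TAC AGC ATC AAC GGC — no ATG→stop ORF.
Frame -3: CGT TTA AGA TTC CGG GGA GCG TGA TAC ATG TAG CAT TCA AAG CAT ACA GCA TCA ACG GCG — ATG at 30, stop TAG at 33 → 6 nt.
ORFs ≥ 2 codons: frame +1 16–24 (3 codons), frame +1 25–57 (11 codons), frame -3 30–35 (2 codons). Count = 3.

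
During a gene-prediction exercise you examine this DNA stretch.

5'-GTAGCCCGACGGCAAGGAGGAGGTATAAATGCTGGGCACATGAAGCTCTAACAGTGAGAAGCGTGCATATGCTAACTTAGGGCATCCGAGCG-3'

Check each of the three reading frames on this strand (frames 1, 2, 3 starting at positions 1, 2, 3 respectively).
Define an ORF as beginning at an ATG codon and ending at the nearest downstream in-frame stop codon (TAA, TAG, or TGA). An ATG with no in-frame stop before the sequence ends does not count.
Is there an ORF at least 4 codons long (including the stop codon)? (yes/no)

Frame 1: GTA GCC CGA CGG CAA GGA GGA GGT ATA AAT GCT GGG CAC ATG AAG CTC TAA CAG TGA GAA GCG TGC ATA TGC TAA CTT AGG GCA TCC GAG — ATG at 40, stop TAA at 49 → 12 nt.
Frame 2: TAG CCC GAC GGC AAG GAG GAG GTA TAA ATG CTG GGC ACA TGA AGC TCT AAC AGT GAG AAG CGT GCA TAT GCT AAC TTA GGG CAT CCG AGC — ATG at 29, stop TGA at 41 → 15 nt.
Frame 3: AGC CCG ACG GCA AGG AGG AGG TAT AAA TGC TGG GCA CAT GAA GCT CTA ACA GTG AGA AGC GTG CAT ATG CTA ACT TAG GGC ATC CGA GCG — ATG at 69, stop TAG at 78 → 12 nt.
Frame 1 has an ORF of 4 codons (positions 40–51) ≥ 4, so yes.

yes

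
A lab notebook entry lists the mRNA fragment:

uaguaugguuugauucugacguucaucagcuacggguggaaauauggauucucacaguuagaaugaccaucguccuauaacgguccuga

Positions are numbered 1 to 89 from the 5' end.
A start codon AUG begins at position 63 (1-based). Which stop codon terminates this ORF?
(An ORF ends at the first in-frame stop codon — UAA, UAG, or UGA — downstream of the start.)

Codons from position 63: AUG (63–65), ACC (66–68), AUC (69–71), GUC (72–74), CUA (75–77), UAA (78–80).
The first in-frame stop codon is UAA.

UAA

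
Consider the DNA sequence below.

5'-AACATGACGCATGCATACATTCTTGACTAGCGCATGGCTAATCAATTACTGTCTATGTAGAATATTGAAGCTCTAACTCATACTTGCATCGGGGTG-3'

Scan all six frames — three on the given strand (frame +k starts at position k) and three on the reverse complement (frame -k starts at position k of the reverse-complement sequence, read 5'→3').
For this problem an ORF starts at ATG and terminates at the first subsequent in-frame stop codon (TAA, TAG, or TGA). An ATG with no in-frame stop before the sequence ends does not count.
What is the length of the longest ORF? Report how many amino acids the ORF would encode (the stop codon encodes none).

21

Reverse complement (5'→3'): CACCCCGATGCAAGTATGAGTTAGAGCTTCAATATTCTACATAGACAGTAATTGATTAGCCATGCGCTAGTCAAGAATGTATGCATGCGTCATGTT
Frame +1: AAC ATG ACG CAT GCA TAC ATT CTT GAC TAG CGC ATG GCT AAT CAA TTA CTG TCT ATG TAG AAT ATT GAA GCT CTA ACT CAT ACT TGC ATC GGG GTG — ATG at 4, stop TAG at 28 → 27 nt; ATG at 34, stop TAG at 58 → 27 nt; ATG at 55, stop TAG at 58 → 6 nt.
Frame +2: ACA TGA CGC ATG CAT ACA TTC TTG ACT AGC GCA TGG CTA ATC AAT TAC TGT CTA TGT AGA ATA TTG AAG CTC TAA CTC ATA CTT GCA TCG GGG — ATG at 11, stop TAA at 74 → 66 nt.
Frame +3: CAT GAC GCA TGC ATA CAT TCT TGA CTA GCG CAT GGC TAA TCA ATT ACT GTC TAT GTA GAA TAT TGA AGC TCT AAC TCA TAC TTG CAT CGG GGT — no ATG→stop ORF.
Frame -1: CAC CCC GAT GCA AGT ATG AGT TAG AGC TTC AAT ATT CTA CAT AGA CAG TAA TTG ATT AGC CAT GCG CTA GTC AAG AAT GTA TGC ATG CGT CAT GTT — ATG at 16, stop TAG at 22 → 9 nt.
Frame -2: ACC CCG ATG CAA GTA TGA GTT AGA GCT TCA ATA TTC TAC ATA GAC AGT AAT TGA TTA GCC ATG CGC TAG TCA AGA ATG TAT GCA TGC GTC ATG — ATG at 8, stop TGA at 17 → 12 nt; ATG at 62, stop TAG at 68 → 9 nt.
Frame -3: CCC CGA TGC AAG TAT GAG TTA GAG CTT CAA TAT TCT ACA TAG ACA GTA ATT GAT TAG CCA TGC GCT AGT CAA GAA TGT ATG CAT GCG TCA TGT — no ATG→stop ORF.
Longest: frame +2, positions 11–76, 66 nt = 22 codons = 21 aa. → 21 amino acids.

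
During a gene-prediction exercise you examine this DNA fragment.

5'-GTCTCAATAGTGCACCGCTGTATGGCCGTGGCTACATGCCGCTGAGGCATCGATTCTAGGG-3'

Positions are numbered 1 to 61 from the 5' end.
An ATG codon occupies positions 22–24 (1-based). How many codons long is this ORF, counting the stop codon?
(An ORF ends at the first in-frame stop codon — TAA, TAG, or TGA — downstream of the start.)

Codons from position 22: ATG (22–24), GCC (25–27), GTG (28–30), GCT (31–33), ACA (34–36), TGC (37–39), CGC (40–42), TGA (43–45).
TGA is the first in-frame stop; that's 8 codons including the stop.

8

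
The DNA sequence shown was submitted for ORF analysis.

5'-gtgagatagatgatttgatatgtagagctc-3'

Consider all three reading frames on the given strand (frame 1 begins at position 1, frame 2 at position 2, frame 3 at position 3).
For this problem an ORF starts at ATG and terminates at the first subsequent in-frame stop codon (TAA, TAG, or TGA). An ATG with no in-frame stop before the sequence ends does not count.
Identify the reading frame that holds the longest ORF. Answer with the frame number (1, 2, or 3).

1

Frame 1: GTG AGA TAG ATG ATT TGA TAT GTA GAG CTC — ATG at 10, stop TGA at 16 → 9 nt.
Frame 2: TGA GAT AGA TGA TTT GAT ATG TAG AGC — ATG at 20, stop TAG at 23 → 6 nt.
Frame 3: GAG ATA GAT GAT TTG ATA TGT AGA GCT — no ATG→stop ORF.
Longest ORF is 9 nt in frame 1 (positions 10–18).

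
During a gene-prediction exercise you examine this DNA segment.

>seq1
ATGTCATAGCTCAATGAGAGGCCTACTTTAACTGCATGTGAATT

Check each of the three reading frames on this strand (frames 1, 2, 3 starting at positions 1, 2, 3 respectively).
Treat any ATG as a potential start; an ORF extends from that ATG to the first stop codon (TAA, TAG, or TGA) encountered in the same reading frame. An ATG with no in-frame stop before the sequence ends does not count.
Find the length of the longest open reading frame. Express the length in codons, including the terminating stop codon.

6

Frame 1: ATG TCA TAG CTC AAT GAG AGG CCT ACT TTA ACT GCA TGT GAA — ATG at 1, stop TAG at 7 → 9 nt.
Frame 2: TGT CAT AGC TCA ATG AGA GGC CTA CTT TAA CTG CAT GTG AAT — ATG at 14, stop TAA at 29 → 18 nt.
Frame 3: GTC ATA GCT CAA TGA GAG GCC TAC TTT AAC TGC ATG TGA ATT — ATG at 36, stop TGA at 39 → 6 nt.
Longest: frame 2, positions 14–31, 18 nt = 6 codons = 5 aa. → 6 codons.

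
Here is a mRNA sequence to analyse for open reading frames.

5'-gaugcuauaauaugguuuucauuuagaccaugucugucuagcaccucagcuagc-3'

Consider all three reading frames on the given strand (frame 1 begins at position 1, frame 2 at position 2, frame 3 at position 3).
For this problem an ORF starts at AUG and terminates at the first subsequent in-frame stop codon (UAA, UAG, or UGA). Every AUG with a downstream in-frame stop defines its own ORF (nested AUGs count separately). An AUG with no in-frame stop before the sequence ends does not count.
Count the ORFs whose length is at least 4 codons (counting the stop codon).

2

Frame 1: GAU GCU AUA AUA UGG UUU UCA UUU AGA CCA UGU CUG UCU AGC ACC UCA GCU AGC — no AUG→stop ORF.
Frame 2: AUG CUA UAA UAU GGU UUU CAU UUA GAC CAU GUC UGU CUA GCA CCU CAG CUA — AUG at 2, stop UAA at 8 → 9 nt.
Frame 3: UGC UAU AAU AUG GUU UUC AUU UAG ACC AUG UCU GUC UAG CAC CUC AGC UAG — AUG at 12, stop UAG at 24 → 15 nt; AUG at 30, stop UAG at 39 → 12 nt.
ORFs ≥ 4 codons: frame 3 12–26 (5 codons), frame 3 30–41 (4 codons). Count = 2.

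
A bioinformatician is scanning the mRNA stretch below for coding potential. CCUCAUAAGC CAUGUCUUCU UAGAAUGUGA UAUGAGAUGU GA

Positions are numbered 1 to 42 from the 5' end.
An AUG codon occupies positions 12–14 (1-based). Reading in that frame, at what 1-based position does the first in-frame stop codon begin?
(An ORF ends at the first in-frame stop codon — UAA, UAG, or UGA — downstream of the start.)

21

Codons from position 12: AUG (12–14), UCU (15–17), UCU (18–20), UAG (21–23).
UAG is a stop codon; it begins at position 21.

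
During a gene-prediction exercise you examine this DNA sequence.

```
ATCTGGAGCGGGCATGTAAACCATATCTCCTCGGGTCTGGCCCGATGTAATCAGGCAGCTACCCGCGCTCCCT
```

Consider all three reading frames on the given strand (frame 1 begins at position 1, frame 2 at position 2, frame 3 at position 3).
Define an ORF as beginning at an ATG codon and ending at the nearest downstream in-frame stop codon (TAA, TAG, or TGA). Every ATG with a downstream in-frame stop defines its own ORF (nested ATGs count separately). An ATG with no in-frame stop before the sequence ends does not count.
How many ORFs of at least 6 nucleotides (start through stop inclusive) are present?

Frame 1: ATC TGG AGC GGG CAT GTA AAC CAT ATC TCC TCG GGT CTG GCC CGA TGT AAT CAG GCA GCT ACC CGC GCT CCC — no ATG→stop ORF.
Frame 2: TCT GGA GCG GGC ATG TAA ACC ATA TCT CCT CGG GTC TGG CCC GAT GTA ATC AGG CAG CTA CCC GCG CTC CCT — ATG at 14, stop TAA at 17 → 6 nt.
Frame 3: CTG GAG CGG GCA TGT AAA CCA TAT CTC CTC GGG TCT GGC CCG ATG TAA TCA GGC AGC TAC CCG CGC TCC — ATG at 45, stop TAA at 48 → 6 nt.
ORFs ≥ 6 nucleotides: frame 2 14–19 (6 nucleotides), frame 3 45–50 (6 nucleotides). Count = 2.

2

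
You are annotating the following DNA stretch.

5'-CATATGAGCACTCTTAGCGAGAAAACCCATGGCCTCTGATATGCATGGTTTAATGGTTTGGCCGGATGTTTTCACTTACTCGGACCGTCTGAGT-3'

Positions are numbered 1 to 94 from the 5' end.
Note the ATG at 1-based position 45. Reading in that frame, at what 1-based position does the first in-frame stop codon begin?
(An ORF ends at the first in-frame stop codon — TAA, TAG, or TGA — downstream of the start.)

Codons from position 45: ATG (45–47), GTT (48–50), TAA (51–53).
TAA is a stop codon; it begins at position 51.

51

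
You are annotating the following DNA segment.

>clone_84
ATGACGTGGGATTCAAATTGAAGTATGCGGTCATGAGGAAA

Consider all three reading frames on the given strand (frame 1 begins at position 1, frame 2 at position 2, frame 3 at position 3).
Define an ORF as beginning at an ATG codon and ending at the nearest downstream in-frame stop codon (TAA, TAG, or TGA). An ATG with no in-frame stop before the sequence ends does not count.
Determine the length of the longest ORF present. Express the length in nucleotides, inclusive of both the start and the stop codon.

Frame 1: ATG ACG TGG GAT TCA AAT TGA AGT ATG CGG TCA TGA GGA — ATG at 1, stop TGA at 19 → 21 nt; ATG at 25, stop TGA at 34 → 12 nt.
Frame 2: TGA CGT GGG ATT CAA ATT GAA GTA TGC GGT CAT GAG GAA — no ATG→stop ORF.
Frame 3: GAC GTG GGA TTC AAA TTG AAG TAT GCG GTC ATG AGG AAA — no ATG→stop ORF.
Longest: frame 1, positions 1–21, 21 nt = 7 codons = 6 aa. → 21 nucleotides.

21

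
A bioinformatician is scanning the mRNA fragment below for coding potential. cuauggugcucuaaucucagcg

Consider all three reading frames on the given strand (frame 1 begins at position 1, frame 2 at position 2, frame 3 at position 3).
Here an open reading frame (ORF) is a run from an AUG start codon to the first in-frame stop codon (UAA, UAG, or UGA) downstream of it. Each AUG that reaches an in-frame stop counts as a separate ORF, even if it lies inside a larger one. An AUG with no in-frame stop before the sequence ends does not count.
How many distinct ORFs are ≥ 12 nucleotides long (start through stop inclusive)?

1

Frame 1: CUA UGG UGC UCU AAU CUC AGC — no AUG→stop ORF.
Frame 2: UAU GGU GCU CUA AUC UCA GCG — no AUG→stop ORF.
Frame 3: AUG GUG CUC UAA UCU CAG — AUG at 3, stop UAA at 12 → 12 nt.
ORFs ≥ 12 nucleotides: frame 3 3–14 (12 nucleotides). Count = 1.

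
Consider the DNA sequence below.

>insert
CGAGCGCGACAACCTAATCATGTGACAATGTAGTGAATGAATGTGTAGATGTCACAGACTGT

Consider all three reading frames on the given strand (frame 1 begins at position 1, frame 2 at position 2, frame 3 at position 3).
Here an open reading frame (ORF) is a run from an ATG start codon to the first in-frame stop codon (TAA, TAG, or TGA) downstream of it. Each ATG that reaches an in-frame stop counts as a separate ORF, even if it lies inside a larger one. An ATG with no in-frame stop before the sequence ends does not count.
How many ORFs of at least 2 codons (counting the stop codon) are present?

3

Frame 1: CGA GCG CGA CAA CCT AAT CAT GTG ACA ATG TAG TGA ATG AAT GTG TAG ATG TCA CAG ACT — ATG at 28, stop TAG at 31 → 6 nt; ATG at 37, stop TAG at 46 → 12 nt.
Frame 2: GAG CGC GAC AAC CTA ATC ATG TGA CAA TGT AGT GAA TGA ATG TGT AGA TGT CAC AGA CTG — ATG at 20, stop TGA at 23 → 6 nt.
Frame 3: AGC GCG ACA ACC TAA TCA TGT GAC AAT GTA GTG AAT GAA TGT GTA GAT GTC ACA GAC TGT — no ATG→stop ORF.
ORFs ≥ 2 codons: frame 1 28–33 (2 codons), frame 1 37–48 (4 codons), frame 2 20–25 (2 codons). Count = 3.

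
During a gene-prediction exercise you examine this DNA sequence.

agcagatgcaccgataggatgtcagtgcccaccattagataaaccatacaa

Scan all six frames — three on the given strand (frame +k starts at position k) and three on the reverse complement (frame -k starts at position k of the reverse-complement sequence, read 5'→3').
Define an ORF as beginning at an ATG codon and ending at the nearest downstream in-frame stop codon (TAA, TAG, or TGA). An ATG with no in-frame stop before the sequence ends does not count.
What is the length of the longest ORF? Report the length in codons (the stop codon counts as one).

Reverse complement (5'→3'): TTGTATGGTTTATCTAATGGTGGGCACTGACATCCTATCGGTGCATCTGCT
Frame +1: AGC AGA TGC ACC GAT AGG ATG TCA GTG CCC ACC ATT AGA TAA ACC ATA CAA — ATG at 19, stop TAA at 40 → 24 nt.
Frame +2: GCA GAT GCA CCG ATA GGA TGT CAG TGC CCA CCA TTA GAT AAA CCA TAC — no ATG→stop ORF.
Frame +3: CAG ATG CAC CGA TAG GAT GTC AGT GCC CAC CAT TAG ATA AAC CAT ACA — ATG at 6, stop TAG at 15 → 12 nt.
Frame -1: TTG TAT GGT TTA TCT AAT GGT GGG CAC TGA CAT CCT ATC GGT GCA TCT GCT — no ATG→stop ORF.
Frame -2: TGT ATG GTT TAT CTA ATG GTG GGC ACT GAC ATC CTA TCG GTG CAT CTG — no ATG→stop ORF.
Frame -3: GTA TGG TTT ATC TAA TGG TGG GCA CTG ACA TCC TAT CGG TGC ATC TGC — no ATG→stop ORF.
Longest: frame +1, positions 19–42, 24 nt = 8 codons = 7 aa. → 8 codons.

8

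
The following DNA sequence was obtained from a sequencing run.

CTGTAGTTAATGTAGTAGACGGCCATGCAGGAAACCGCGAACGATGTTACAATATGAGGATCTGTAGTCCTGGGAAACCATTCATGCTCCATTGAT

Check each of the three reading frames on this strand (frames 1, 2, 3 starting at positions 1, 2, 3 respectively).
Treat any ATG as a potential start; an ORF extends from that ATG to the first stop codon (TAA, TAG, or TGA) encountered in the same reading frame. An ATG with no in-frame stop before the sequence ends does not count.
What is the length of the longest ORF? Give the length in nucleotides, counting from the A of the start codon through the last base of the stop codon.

Frame 1: CTG TAG TTA ATG TAG TAG ACG GCC ATG CAG GAA ACC GCG AAC GAT GTT ACA ATA TGA GGA TCT GTA GTC CTG GGA AAC CAT TCA TGC TCC ATT GAT — ATG at 10, stop TAG at 13 → 6 nt; ATG at 25, stop TGA at 55 → 33 nt.
Frame 2: TGT AGT TAA TGT AGT AGA CGG CCA TGC AGG AAA CCG CGA ACG ATG TTA CAA TAT GAG GAT CTG TAG TCC TGG GAA ACC ATT CAT GCT CCA TTG — ATG at 44, stop TAG at 65 → 24 nt.
Frame 3: GTA GTT AAT GTA GTA GAC GGC CAT GCA GGA AAC CGC GAA CGA TGT TAC AAT ATG AGG ATC TGT AGT CCT GGG AAA CCA TTC ATG CTC CAT TGA — ATG at 54, stop TGA at 93 → 42 nt; ATG at 84, stop TGA at 93 → 12 nt.
Longest: frame 3, positions 54–95, 42 nt = 14 codons = 13 aa. → 42 nucleotides.

42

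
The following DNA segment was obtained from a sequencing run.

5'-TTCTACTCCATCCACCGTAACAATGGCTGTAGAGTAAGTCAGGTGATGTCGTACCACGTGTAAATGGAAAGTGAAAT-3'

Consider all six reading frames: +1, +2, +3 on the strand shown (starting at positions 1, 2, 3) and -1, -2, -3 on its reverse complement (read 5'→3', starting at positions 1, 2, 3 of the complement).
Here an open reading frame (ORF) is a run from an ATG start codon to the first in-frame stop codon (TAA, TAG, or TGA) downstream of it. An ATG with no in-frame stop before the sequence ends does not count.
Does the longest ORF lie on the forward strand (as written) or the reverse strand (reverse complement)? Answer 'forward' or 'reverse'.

forward

Reverse complement (5'→3'): ATTTCACTTTCCATTTACACGTGGTACGACATCACCTGACTTACTCTACAGCCATTGTTACGGTGGATGGAGTAGAA
Frame +1: TTC TAC TCC ATC CAC CGT AAC AAT GGC TGT AGA GTA AGT CAG GTG ATG TCG TAC CAC GTG TAA ATG GAA AGT GAA — ATG at 46, stop TAA at 61 → 18 nt.
Frame +2: TCT ACT CCA TCC ACC GTA ACA ATG GCT GTA GAG TAA GTC AGG TGA TGT CGT ACC ACG TGT AAA TGG AAA GTG AAA — ATG at 23, stop TAA at 35 → 15 nt.
Frame +3: CTA CTC CAT CCA CCG TAA CAA TGG CTG TAG AGT AAG TCA GGT GAT GTC GTA CCA CGT GTA AAT GGA AAG TGA AAT — no ATG→stop ORF.
Frame -1: ATT TCA CTT TCC ATT TAC ACG TGG TAC GAC ATC ACC TGA CTT ACT CTA CAG CCA TTG TTA CGG TGG ATG GAG TAG — ATG at 67, stop TAG at 73 → 9 nt.
Frame -2: TTT CAC TTT CCA TTT ACA CGT GGT ACG ACA TCA CCT GAC TTA CTC TAC AGC CAT TGT TAC GGT GGA TGG AGT AGA — no ATG→stop ORF.
Frame -3: TTC ACT TTC CAT TTA CAC GTG GTA CGA CAT CAC CTG ACT TAC TCT ACA GCC ATT GTT ACG GTG GAT GGA GTA GAA — no ATG→stop ORF.
Forward-strand max 18 nt; reverse-strand max 9 nt. The forward strand has the longer ORF.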